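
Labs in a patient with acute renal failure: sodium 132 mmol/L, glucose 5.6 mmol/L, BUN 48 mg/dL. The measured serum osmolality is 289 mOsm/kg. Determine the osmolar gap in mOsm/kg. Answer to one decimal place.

2.3 mOsm/kg

Calculated osmolality = 2·Na + glucose + BUN/2.8
= 2·132 + 5.6 + 48/2.8
= 264 + 5.60 + 17.14
= 286.74 mOsm/kg ≈ 286.7 mOsm/kg
Osmolar gap = measured − calculated = 289 − 286.7 = 2.3 mOsm/kg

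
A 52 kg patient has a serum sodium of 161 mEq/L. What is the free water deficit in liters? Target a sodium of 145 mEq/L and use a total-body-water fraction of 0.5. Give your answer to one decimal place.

2.9 L

TBW = 0.5 · 52 = 26 L
Free water deficit = TBW · (Na/145 − 1)
= 26 · (161/145 − 1)
= 26 · 0.1103
= 2.87 L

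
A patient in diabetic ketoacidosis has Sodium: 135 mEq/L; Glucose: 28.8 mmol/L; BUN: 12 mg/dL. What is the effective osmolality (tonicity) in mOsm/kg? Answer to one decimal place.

Effective osmolality excludes urea (freely permeant across cell membranes):
2·Na + glucose
= 2·135 + 28.8
= 270 + 28.8
= 298.8 mOsm/kg

298.8 mOsm/kg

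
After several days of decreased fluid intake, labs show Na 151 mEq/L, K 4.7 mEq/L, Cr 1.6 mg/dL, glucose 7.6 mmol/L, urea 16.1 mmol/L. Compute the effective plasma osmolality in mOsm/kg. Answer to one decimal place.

Effective osmolality excludes urea (freely permeant across cell membranes):
2·Na + glucose
= 2·151 + 7.6
= 302 + 7.6
= 309.6 mOsm/kg

309.6 mOsm/kg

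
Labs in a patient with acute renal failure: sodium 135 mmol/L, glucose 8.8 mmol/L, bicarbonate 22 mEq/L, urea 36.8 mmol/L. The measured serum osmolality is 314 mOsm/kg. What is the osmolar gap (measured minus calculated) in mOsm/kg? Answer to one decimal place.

-1.6 mOsm/kg

Calculated osmolality = 2·Na + glucose + urea
= 2·135 + 8.8 + 36.8
= 270 + 8.80 + 36.80
= 315.6 mOsm/kg ≈ 315.6 mOsm/kg
Osmolar gap = measured − calculated = 314 − 315.6 = -1.6 mOsm/kg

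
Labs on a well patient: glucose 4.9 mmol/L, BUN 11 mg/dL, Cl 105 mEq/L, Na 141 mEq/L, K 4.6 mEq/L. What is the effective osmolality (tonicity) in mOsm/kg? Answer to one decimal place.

Effective osmolality excludes urea (freely permeant across cell membranes):
2·Na + glucose
= 2·141 + 4.9
= 282 + 4.9
= 286.9 mOsm/kg

286.9 mOsm/kg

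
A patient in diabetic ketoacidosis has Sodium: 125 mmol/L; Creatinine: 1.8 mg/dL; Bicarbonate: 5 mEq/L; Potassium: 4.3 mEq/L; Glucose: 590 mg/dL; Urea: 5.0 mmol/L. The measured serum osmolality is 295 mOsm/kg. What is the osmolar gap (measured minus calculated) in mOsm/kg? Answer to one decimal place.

Calculated osmolality = 2·Na + glucose/18 + urea
= 2·125 + 590/18 + 5
= 250 + 32.78 + 5
= 287.78 mOsm/kg ≈ 287.8 mOsm/kg
Osmolar gap = measured − calculated = 295 − 287.8 = 7.2 mOsm/kg

7.2 mOsm/kg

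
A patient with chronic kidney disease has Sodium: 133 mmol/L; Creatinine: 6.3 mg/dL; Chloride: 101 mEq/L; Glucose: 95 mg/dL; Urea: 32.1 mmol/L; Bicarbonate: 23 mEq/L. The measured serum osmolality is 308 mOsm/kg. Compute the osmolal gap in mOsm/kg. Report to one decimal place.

4.6 mOsm/kg

Calculated osmolality = 2·Na + glucose/18 + urea
= 2·133 + 95/18 + 32.1
= 266 + 5.28 + 32.10
= 303.38 mOsm/kg ≈ 303.4 mOsm/kg
Osmolar gap = measured − calculated = 308 − 303.4 = 4.6 mOsm/kg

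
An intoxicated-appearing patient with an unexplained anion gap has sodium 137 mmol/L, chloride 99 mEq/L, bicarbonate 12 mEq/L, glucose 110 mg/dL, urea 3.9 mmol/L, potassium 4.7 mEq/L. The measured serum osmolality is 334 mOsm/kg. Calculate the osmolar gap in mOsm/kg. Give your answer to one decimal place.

50.0 mOsm/kg

Calculated osmolality = 2·Na + glucose/18 + urea
= 2·137 + 110/18 + 3.9
= 274 + 6.11 + 3.90
= 284.01 mOsm/kg ≈ 284.0 mOsm/kg
Osmolar gap = measured − calculated = 334 − 284.0 = 50.0 mOsm/kg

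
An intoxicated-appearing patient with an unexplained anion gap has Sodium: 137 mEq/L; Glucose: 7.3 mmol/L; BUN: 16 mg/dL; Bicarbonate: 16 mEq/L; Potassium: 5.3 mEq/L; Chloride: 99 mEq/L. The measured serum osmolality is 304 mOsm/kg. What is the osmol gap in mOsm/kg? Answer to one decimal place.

Calculated osmolality = 2·Na + glucose + BUN/2.8
= 2·137 + 7.3 + 16/2.8
= 274 + 7.30 + 5.71
= 287.01 mOsm/kg ≈ 287.0 mOsm/kg
Osmolar gap = measured − calculated = 304 − 287.0 = 17.0 mOsm/kg

17.0 mOsm/kg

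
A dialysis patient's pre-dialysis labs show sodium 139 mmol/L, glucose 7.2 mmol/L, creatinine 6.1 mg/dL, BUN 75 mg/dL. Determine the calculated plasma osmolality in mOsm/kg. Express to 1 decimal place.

Calculated osmolality = 2·Na + glucose + BUN/2.8
= 2·139 + 7.2 + 75/2.8
= 278 + 7.20 + 26.79
= 311.99 mOsm/kg

312.0 mOsm/kg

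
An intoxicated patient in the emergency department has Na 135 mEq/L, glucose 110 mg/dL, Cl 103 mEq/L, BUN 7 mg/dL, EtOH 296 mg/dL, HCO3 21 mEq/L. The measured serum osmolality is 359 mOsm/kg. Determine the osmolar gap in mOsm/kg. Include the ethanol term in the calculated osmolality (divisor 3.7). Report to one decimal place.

0.4 mOsm/kg

Calculated osmolality = 2·Na + glucose/18 + BUN/2.8 + ethanol/3.7
= 2·135 + 110/18 + 7/2.8 + 296/3.7
= 270 + 6.11 + 2.50 + 80
= 358.61 mOsm/kg ≈ 358.6 mOsm/kg
Osmolar gap = measured − calculated = 359 − 358.6 = 0.4 mOsm/kg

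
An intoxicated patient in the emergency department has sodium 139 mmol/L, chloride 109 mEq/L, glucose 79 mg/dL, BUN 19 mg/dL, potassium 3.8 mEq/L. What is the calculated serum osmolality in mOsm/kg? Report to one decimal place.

Calculated osmolality = 2·Na + glucose/18 + BUN/2.8
= 2·139 + 79/18 + 19/2.8
= 278 + 4.39 + 6.79
= 289.18 mOsm/kg

289.2 mOsm/kg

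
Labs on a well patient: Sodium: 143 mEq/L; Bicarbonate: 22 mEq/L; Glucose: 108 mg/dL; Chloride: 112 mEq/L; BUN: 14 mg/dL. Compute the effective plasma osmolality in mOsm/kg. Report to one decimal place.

292.0 mOsm/kg

Effective osmolality excludes urea (freely permeant across cell membranes):
2·Na + glucose/18
= 2·143 + 108/18
= 286 + 6
= 292 mOsm/kg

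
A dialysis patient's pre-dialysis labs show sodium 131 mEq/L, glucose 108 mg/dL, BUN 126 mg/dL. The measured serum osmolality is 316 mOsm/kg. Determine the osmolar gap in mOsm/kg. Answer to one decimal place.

3.0 mOsm/kg

Calculated osmolality = 2·Na + glucose/18 + BUN/2.8
= 2·131 + 108/18 + 126/2.8
= 262 + 6 + 45
= 313 mOsm/kg ≈ 313.0 mOsm/kg
Osmolar gap = measured − calculated = 316 − 313.0 = 3.0 mOsm/kg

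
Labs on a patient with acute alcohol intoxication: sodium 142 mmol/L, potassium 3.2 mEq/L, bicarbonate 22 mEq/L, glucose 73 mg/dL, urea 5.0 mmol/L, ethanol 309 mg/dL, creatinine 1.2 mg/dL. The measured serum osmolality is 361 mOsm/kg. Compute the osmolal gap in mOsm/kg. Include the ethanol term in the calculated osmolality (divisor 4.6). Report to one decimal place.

0.8 mOsm/kg

Calculated osmolality = 2·Na + glucose/18 + urea + ethanol/4.6
= 2·142 + 73/18 + 5 + 309/4.6
= 284 + 4.06 + 5 + 67.17
= 360.23 mOsm/kg ≈ 360.2 mOsm/kg
Osmolar gap = measured − calculated = 361 − 360.2 = 0.8 mOsm/kg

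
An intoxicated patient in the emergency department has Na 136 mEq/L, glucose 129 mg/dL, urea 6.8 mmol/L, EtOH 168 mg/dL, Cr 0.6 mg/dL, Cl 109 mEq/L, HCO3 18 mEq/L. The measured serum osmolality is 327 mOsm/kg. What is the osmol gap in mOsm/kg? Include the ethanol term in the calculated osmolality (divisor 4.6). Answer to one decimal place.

Calculated osmolality = 2·Na + glucose/18 + urea + ethanol/4.6
= 2·136 + 129/18 + 6.8 + 168/4.6
= 272 + 7.17 + 6.80 + 36.52
= 322.49 mOsm/kg ≈ 322.5 mOsm/kg
Osmolar gap = measured − calculated = 327 − 322.5 = 4.5 mOsm/kg

4.5 mOsm/kg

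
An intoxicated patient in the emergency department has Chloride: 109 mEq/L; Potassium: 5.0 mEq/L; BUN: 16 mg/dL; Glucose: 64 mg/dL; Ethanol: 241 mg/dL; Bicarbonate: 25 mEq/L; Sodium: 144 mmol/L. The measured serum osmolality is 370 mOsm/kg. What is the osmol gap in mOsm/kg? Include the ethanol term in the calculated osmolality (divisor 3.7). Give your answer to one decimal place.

7.6 mOsm/kg

Calculated osmolality = 2·Na + glucose/18 + BUN/2.8 + ethanol/3.7
= 2·144 + 64/18 + 16/2.8 + 241/3.7
= 288 + 3.56 + 5.71 + 65.14
= 362.41 mOsm/kg ≈ 362.4 mOsm/kg
Osmolar gap = measured − calculated = 370 − 362.4 = 7.6 mOsm/kg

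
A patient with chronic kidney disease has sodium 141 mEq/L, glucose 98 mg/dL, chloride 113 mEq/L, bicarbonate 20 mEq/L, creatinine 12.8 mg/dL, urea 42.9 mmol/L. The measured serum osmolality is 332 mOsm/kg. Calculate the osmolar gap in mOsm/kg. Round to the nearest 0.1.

Calculated osmolality = 2·Na + glucose/18 + urea
= 2·141 + 98/18 + 42.9
= 282 + 5.44 + 42.90
= 330.34 mOsm/kg ≈ 330.3 mOsm/kg
Osmolar gap = measured − calculated = 332 − 330.3 = 1.7 mOsm/kg

1.7 mOsm/kg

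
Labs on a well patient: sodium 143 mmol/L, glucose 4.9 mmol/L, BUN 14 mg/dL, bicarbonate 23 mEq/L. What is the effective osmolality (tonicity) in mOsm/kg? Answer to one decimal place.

290.9 mOsm/kg

Effective osmolality excludes urea (freely permeant across cell membranes):
2·Na + glucose
= 2·143 + 4.9
= 286 + 4.9
= 290.9 mOsm/kg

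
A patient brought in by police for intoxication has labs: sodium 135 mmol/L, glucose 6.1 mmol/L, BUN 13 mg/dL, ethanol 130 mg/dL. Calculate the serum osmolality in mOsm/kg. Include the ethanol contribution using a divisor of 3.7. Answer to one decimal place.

315.9 mOsm/kg

Calculated osmolality = 2·Na + glucose + BUN/2.8 + ethanol/3.7
= 2·135 + 6.1 + 13/2.8 + 130/3.7
= 270 + 6.10 + 4.64 + 35.14
= 315.88 mOsm/kg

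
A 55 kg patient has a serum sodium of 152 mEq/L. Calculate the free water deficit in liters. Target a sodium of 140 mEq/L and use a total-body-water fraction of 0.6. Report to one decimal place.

2.8 L

TBW = 0.6 · 55 = 33 L
Free water deficit = TBW · (Na/140 − 1)
= 33 · (152/140 − 1)
= 33 · 0.0857
= 2.83 L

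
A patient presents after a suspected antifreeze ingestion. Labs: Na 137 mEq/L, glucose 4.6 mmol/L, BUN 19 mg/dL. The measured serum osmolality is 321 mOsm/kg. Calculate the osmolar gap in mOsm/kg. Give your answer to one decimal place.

35.6 mOsm/kg

Calculated osmolality = 2·Na + glucose + BUN/2.8
= 2·137 + 4.6 + 19/2.8
= 274 + 4.60 + 6.79
= 285.39 mOsm/kg ≈ 285.4 mOsm/kg
Osmolar gap = measured − calculated = 321 − 285.4 = 35.6 mOsm/kg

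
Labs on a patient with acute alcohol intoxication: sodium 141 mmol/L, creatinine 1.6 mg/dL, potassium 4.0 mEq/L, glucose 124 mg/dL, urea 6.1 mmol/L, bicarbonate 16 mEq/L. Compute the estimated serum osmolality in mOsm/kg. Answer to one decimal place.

Calculated osmolality = 2·Na + glucose/18 + urea
= 2·141 + 124/18 + 6.1
= 282 + 6.89 + 6.10
= 294.99 mOsm/kg

295.0 mOsm/kg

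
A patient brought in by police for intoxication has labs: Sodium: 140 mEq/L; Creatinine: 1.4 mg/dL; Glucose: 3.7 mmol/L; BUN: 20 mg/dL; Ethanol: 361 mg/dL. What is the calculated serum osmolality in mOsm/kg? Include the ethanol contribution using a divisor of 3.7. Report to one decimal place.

Calculated osmolality = 2·Na + glucose + BUN/2.8 + ethanol/3.7
= 2·140 + 3.7 + 20/2.8 + 361/3.7
= 280 + 3.70 + 7.14 + 97.57
= 388.41 mOsm/kg

388.4 mOsm/kg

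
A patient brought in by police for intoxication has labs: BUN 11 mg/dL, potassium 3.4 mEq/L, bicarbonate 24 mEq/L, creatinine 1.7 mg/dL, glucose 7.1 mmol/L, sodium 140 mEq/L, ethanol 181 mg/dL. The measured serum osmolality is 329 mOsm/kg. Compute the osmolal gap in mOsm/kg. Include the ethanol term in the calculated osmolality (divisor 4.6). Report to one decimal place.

-1.4 mOsm/kg

Calculated osmolality = 2·Na + glucose + BUN/2.8 + ethanol/4.6
= 2·140 + 7.1 + 11/2.8 + 181/4.6
= 280 + 7.10 + 3.93 + 39.35
= 330.38 mOsm/kg ≈ 330.4 mOsm/kg
Osmolar gap = measured − calculated = 329 − 330.4 = -1.4 mOsm/kg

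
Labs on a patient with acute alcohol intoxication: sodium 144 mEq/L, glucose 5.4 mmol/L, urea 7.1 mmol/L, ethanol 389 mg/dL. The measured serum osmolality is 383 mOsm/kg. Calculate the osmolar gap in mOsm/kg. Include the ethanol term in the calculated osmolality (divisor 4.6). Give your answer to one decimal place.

Calculated osmolality = 2·Na + glucose + urea + ethanol/4.6
= 2·144 + 5.4 + 7.1 + 389/4.6
= 288 + 5.40 + 7.10 + 84.57
= 385.07 mOsm/kg ≈ 385.1 mOsm/kg
Osmolar gap = measured − calculated = 383 − 385.1 = -2.1 mOsm/kg

-2.1 mOsm/kg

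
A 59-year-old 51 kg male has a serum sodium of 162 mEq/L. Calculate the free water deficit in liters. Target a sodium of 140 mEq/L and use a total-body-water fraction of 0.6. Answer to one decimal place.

4.8 L

TBW = 0.6 · 51 = 30.6 L
Free water deficit = TBW · (Na/140 − 1)
= 30.6 · (162/140 − 1)
= 30.6 · 0.1571
= 4.81 L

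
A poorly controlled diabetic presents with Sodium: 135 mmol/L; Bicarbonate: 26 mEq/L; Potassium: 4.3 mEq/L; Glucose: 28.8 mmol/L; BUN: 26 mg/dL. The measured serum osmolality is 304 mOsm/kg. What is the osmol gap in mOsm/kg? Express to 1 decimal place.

-4.1 mOsm/kg

Calculated osmolality = 2·Na + glucose + BUN/2.8
= 2·135 + 28.8 + 26/2.8
= 270 + 28.80 + 9.29
= 308.09 mOsm/kg ≈ 308.1 mOsm/kg
Osmolar gap = measured − calculated = 304 − 308.1 = -4.1 mOsm/kg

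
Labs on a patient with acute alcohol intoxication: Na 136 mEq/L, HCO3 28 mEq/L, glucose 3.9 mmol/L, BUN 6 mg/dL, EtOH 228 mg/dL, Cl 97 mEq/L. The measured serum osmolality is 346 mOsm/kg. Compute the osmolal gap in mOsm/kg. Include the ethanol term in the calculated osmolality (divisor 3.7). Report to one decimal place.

6.3 mOsm/kg

Calculated osmolality = 2·Na + glucose + BUN/2.8 + ethanol/3.7
= 2·136 + 3.9 + 6/2.8 + 228/3.7
= 272 + 3.90 + 2.14 + 61.62
= 339.66 mOsm/kg ≈ 339.7 mOsm/kg
Osmolar gap = measured − calculated = 346 − 339.7 = 6.3 mOsm/kg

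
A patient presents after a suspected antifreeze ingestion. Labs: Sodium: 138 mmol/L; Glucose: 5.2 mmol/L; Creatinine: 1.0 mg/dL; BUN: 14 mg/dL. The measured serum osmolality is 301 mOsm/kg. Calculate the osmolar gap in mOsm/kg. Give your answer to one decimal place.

14.8 mOsm/kg

Calculated osmolality = 2·Na + glucose + BUN/2.8
= 2·138 + 5.2 + 14/2.8
= 276 + 5.20 + 5
= 286.2 mOsm/kg ≈ 286.2 mOsm/kg
Osmolar gap = measured − calculated = 301 − 286.2 = 14.8 mOsm/kg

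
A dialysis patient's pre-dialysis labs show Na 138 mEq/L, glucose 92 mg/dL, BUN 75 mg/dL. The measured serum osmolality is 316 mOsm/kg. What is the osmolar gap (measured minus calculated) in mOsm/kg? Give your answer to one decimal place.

8.1 mOsm/kg

Calculated osmolality = 2·Na + glucose/18 + BUN/2.8
= 2·138 + 92/18 + 75/2.8
= 276 + 5.11 + 26.79
= 307.9 mOsm/kg ≈ 307.9 mOsm/kg
Osmolar gap = measured − calculated = 316 − 307.9 = 8.1 mOsm/kg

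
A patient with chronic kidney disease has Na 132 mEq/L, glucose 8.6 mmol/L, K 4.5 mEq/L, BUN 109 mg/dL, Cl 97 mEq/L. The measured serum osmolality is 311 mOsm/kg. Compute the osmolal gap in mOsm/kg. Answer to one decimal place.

Calculated osmolality = 2·Na + glucose + BUN/2.8
= 2·132 + 8.6 + 109/2.8
= 264 + 8.60 + 38.93
= 311.53 mOsm/kg ≈ 311.5 mOsm/kg
Osmolar gap = measured − calculated = 311 − 311.5 = -0.5 mOsm/kg

-0.5 mOsm/kg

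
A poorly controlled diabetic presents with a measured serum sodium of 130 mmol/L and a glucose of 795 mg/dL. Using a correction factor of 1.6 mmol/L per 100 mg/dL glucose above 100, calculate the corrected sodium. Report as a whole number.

Corrected Na = measured Na + 1.6 · (glucose − 100)/100
= 130 + 1.6 · (795 − 100)/100
= 130 + 11.1
= 141.1 mmol/L

141 mmol/L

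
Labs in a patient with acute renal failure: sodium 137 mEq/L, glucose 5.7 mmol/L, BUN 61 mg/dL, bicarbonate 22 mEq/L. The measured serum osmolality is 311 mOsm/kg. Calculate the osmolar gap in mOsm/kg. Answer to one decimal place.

Calculated osmolality = 2·Na + glucose + BUN/2.8
= 2·137 + 5.7 + 61/2.8
= 274 + 5.70 + 21.79
= 301.49 mOsm/kg ≈ 301.5 mOsm/kg
Osmolar gap = measured − calculated = 311 − 301.5 = 9.5 mOsm/kg

9.5 mOsm/kg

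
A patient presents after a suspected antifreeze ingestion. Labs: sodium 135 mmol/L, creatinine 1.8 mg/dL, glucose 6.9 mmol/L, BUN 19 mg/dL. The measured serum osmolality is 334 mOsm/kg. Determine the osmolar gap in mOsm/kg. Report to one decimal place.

50.3 mOsm/kg

Calculated osmolality = 2·Na + glucose + BUN/2.8
= 2·135 + 6.9 + 19/2.8
= 270 + 6.90 + 6.79
= 283.69 mOsm/kg ≈ 283.7 mOsm/kg
Osmolar gap = measured − calculated = 334 − 283.7 = 50.3 mOsm/kg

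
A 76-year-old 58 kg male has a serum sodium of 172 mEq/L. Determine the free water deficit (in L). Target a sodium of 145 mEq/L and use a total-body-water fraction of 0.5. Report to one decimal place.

5.4 L

TBW = 0.5 · 58 = 29 L
Free water deficit = TBW · (Na/145 − 1)
= 29 · (172/145 − 1)
= 29 · 0.1862
= 5.4 L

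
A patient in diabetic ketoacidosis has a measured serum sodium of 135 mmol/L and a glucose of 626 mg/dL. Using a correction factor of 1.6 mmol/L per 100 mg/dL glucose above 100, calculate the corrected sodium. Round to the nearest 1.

Corrected Na = measured Na + 1.6 · (glucose − 100)/100
= 135 + 1.6 · (626 − 100)/100
= 135 + 8.4
= 143.4 mmol/L

143 mmol/L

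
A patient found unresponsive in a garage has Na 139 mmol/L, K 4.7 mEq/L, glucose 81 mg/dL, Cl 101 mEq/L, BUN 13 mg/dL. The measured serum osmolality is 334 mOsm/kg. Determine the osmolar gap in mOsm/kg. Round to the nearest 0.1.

Calculated osmolality = 2·Na + glucose/18 + BUN/2.8
= 2·139 + 81/18 + 13/2.8
= 278 + 4.50 + 4.64
= 287.14 mOsm/kg ≈ 287.1 mOsm/kg
Osmolar gap = measured − calculated = 334 − 287.1 = 46.9 mOsm/kg

46.9 mOsm/kg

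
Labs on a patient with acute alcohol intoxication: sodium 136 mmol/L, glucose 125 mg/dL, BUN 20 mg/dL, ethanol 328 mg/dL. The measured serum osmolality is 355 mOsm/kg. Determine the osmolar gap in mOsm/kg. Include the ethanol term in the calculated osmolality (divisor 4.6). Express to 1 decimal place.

-2.4 mOsm/kg

Calculated osmolality = 2·Na + glucose/18 + BUN/2.8 + ethanol/4.6
= 2·136 + 125/18 + 20/2.8 + 328/4.6
= 272 + 6.94 + 7.14 + 71.30
= 357.38 mOsm/kg ≈ 357.4 mOsm/kg
Osmolar gap = measured − calculated = 355 − 357.4 = -2.4 mOsm/kg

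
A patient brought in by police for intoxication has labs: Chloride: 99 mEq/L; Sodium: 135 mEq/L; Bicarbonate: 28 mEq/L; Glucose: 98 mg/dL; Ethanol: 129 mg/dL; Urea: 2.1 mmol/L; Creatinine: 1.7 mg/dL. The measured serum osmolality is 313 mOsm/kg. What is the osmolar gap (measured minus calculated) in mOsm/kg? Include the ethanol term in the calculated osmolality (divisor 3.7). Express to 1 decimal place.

Calculated osmolality = 2·Na + glucose/18 + urea + ethanol/3.7
= 2·135 + 98/18 + 2.1 + 129/3.7
= 270 + 5.44 + 2.10 + 34.86
= 312.4 mOsm/kg ≈ 312.4 mOsm/kg
Osmolar gap = measured − calculated = 313 − 312.4 = 0.6 mOsm/kg

0.6 mOsm/kg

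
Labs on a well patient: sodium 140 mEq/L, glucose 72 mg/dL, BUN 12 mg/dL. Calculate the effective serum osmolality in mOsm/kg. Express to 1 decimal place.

Effective osmolality excludes urea (freely permeant across cell membranes):
2·Na + glucose/18
= 2·140 + 72/18
= 280 + 4
= 284 mOsm/kg

284.0 mOsm/kg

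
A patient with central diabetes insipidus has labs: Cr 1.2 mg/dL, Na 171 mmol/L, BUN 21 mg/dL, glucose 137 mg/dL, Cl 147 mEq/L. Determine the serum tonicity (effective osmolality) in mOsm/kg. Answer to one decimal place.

Effective osmolality excludes urea (freely permeant across cell membranes):
2·Na + glucose/18
= 2·171 + 137/18
= 342 + 7.61
= 349.61 mOsm/kg

349.6 mOsm/kg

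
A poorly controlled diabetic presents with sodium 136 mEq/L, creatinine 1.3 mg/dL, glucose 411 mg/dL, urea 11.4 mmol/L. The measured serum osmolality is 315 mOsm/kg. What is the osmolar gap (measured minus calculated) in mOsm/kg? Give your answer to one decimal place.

8.8 mOsm/kg

Calculated osmolality = 2·Na + glucose/18 + urea
= 2·136 + 411/18 + 11.4
= 272 + 22.83 + 11.40
= 306.23 mOsm/kg ≈ 306.2 mOsm/kg
Osmolar gap = measured − calculated = 315 − 306.2 = 8.8 mOsm/kg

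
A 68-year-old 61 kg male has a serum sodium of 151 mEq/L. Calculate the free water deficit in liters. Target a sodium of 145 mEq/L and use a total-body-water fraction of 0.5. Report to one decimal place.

1.3 L

TBW = 0.5 · 61 = 30.5 L
Free water deficit = TBW · (Na/145 − 1)
= 30.5 · (151/145 − 1)
= 30.5 · 0.0414
= 1.26 L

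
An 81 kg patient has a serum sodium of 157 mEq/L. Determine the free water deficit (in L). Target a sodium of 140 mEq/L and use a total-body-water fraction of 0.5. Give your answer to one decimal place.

4.9 L

TBW = 0.5 · 81 = 40.5 L
Free water deficit = TBW · (Na/140 − 1)
= 40.5 · (157/140 − 1)
= 40.5 · 0.1214
= 4.92 L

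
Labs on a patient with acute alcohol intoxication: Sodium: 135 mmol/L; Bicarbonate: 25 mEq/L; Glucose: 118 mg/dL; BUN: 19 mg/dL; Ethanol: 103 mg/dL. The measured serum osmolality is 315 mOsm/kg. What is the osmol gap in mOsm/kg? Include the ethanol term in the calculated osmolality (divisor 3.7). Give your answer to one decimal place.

Calculated osmolality = 2·Na + glucose/18 + BUN/2.8 + ethanol/3.7
= 2·135 + 118/18 + 19/2.8 + 103/3.7
= 270 + 6.56 + 6.79 + 27.84
= 311.19 mOsm/kg ≈ 311.2 mOsm/kg
Osmolar gap = measured − calculated = 315 − 311.2 = 3.8 mOsm/kg

3.8 mOsm/kg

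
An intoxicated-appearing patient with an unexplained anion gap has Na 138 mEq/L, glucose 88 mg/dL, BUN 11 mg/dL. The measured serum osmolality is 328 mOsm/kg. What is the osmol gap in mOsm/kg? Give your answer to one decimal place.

Calculated osmolality = 2·Na + glucose/18 + BUN/2.8
= 2·138 + 88/18 + 11/2.8
= 276 + 4.89 + 3.93
= 284.82 mOsm/kg ≈ 284.8 mOsm/kg
Osmolar gap = measured − calculated = 328 − 284.8 = 43.2 mOsm/kg

43.2 mOsm/kg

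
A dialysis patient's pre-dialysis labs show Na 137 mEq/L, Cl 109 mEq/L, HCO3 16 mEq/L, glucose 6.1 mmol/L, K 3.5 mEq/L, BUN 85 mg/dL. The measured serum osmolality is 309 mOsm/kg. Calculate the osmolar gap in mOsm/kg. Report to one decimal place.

-1.5 mOsm/kg

Calculated osmolality = 2·Na + glucose + BUN/2.8
= 2·137 + 6.1 + 85/2.8
= 274 + 6.10 + 30.36
= 310.46 mOsm/kg ≈ 310.5 mOsm/kg
Osmolar gap = measured − calculated = 309 − 310.5 = -1.5 mOsm/kg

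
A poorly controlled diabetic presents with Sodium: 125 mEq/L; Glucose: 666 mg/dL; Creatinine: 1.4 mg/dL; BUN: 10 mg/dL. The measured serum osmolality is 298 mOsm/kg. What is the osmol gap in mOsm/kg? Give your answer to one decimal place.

7.4 mOsm/kg

Calculated osmolality = 2·Na + glucose/18 + BUN/2.8
= 2·125 + 666/18 + 10/2.8
= 250 + 37 + 3.57
= 290.57 mOsm/kg ≈ 290.6 mOsm/kg
Osmolar gap = measured − calculated = 298 − 290.6 = 7.4 mOsm/kg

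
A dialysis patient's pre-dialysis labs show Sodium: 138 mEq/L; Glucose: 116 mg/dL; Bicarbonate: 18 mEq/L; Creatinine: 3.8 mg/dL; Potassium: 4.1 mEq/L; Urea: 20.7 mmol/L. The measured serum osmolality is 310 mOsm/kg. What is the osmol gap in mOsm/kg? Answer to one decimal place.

6.9 mOsm/kg

Calculated osmolality = 2·Na + glucose/18 + urea
= 2·138 + 116/18 + 20.7
= 276 + 6.44 + 20.70
= 303.14 mOsm/kg ≈ 303.1 mOsm/kg
Osmolar gap = measured − calculated = 310 − 303.1 = 6.9 mOsm/kg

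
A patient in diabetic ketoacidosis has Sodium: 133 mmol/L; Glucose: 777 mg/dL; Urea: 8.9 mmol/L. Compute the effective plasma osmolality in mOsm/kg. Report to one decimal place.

Effective osmolality excludes urea (freely permeant across cell membranes):
2·Na + glucose/18
= 2·133 + 777/18
= 266 + 43.17
= 309.17 mOsm/kg

309.2 mOsm/kg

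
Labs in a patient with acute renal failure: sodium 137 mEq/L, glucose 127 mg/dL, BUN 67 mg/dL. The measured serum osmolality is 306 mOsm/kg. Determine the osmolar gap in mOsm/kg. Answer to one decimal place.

1.0 mOsm/kg

Calculated osmolality = 2·Na + glucose/18 + BUN/2.8
= 2·137 + 127/18 + 67/2.8
= 274 + 7.06 + 23.93
= 304.99 mOsm/kg ≈ 305.0 mOsm/kg
Osmolar gap = measured − calculated = 306 − 305.0 = 1.0 mOsm/kg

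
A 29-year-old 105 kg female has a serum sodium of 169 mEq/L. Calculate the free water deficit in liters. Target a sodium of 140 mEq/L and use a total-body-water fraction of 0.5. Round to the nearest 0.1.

10.9 L

TBW = 0.5 · 105 = 52.5 L
Free water deficit = TBW · (Na/140 − 1)
= 52.5 · (169/140 − 1)
= 52.5 · 0.2071
= 10.87 L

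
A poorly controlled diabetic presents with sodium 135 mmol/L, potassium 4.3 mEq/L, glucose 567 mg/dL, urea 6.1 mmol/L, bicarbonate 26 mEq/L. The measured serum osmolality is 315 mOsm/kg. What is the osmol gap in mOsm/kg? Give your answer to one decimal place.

Calculated osmolality = 2·Na + glucose/18 + urea
= 2·135 + 567/18 + 6.1
= 270 + 31.50 + 6.10
= 307.6 mOsm/kg ≈ 307.6 mOsm/kg
Osmolar gap = measured − calculated = 315 − 307.6 = 7.4 mOsm/kg

7.4 mOsm/kg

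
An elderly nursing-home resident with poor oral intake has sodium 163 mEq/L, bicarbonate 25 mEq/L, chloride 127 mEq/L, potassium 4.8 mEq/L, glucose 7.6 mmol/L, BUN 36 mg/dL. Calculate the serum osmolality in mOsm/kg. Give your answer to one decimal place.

346.5 mOsm/kg

Calculated osmolality = 2·Na + glucose + BUN/2.8
= 2·163 + 7.6 + 36/2.8
= 326 + 7.60 + 12.86
= 346.46 mOsm/kg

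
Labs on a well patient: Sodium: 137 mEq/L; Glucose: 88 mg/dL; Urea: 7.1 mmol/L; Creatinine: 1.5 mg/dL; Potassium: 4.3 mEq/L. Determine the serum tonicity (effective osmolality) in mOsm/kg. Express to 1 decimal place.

278.9 mOsm/kg

Effective osmolality excludes urea (freely permeant across cell membranes):
2·Na + glucose/18
= 2·137 + 88/18
= 274 + 4.89
= 278.89 mOsm/kg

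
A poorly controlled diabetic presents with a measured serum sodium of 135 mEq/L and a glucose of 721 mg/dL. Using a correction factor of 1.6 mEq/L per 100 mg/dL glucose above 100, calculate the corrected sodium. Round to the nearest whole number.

145 mEq/L

Corrected Na = measured Na + 1.6 · (glucose − 100)/100
= 135 + 1.6 · (721 − 100)/100
= 135 + 9.9
= 144.9 mEq/L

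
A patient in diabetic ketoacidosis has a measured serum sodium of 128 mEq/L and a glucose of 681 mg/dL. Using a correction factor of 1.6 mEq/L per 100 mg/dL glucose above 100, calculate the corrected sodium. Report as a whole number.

Corrected Na = measured Na + 1.6 · (glucose − 100)/100
= 128 + 1.6 · (681 − 100)/100
= 128 + 9.3
= 137.3 mEq/L

137 mEq/L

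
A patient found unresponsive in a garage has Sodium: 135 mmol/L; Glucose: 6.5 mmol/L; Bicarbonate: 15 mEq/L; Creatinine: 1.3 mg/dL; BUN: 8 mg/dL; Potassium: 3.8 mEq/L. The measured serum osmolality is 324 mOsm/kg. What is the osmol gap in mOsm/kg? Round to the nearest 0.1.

44.6 mOsm/kg

Calculated osmolality = 2·Na + glucose + BUN/2.8
= 2·135 + 6.5 + 8/2.8
= 270 + 6.50 + 2.86
= 279.36 mOsm/kg ≈ 279.4 mOsm/kg
Osmolar gap = measured − calculated = 324 − 279.4 = 44.6 mOsm/kg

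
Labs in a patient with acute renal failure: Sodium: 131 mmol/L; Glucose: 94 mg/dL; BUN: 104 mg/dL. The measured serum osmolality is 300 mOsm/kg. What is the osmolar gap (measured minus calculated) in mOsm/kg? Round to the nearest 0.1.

-4.4 mOsm/kg

Calculated osmolality = 2·Na + glucose/18 + BUN/2.8
= 2·131 + 94/18 + 104/2.8
= 262 + 5.22 + 37.14
= 304.36 mOsm/kg ≈ 304.4 mOsm/kg
Osmolar gap = measured − calculated = 300 − 304.4 = -4.4 mOsm/kg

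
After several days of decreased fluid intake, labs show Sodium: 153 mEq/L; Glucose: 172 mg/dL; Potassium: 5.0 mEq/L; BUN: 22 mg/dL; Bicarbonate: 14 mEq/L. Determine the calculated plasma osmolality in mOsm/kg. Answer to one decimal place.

Calculated osmolality = 2·Na + glucose/18 + BUN/2.8
= 2·153 + 172/18 + 22/2.8
= 306 + 9.56 + 7.86
= 323.42 mOsm/kg

323.4 mOsm/kg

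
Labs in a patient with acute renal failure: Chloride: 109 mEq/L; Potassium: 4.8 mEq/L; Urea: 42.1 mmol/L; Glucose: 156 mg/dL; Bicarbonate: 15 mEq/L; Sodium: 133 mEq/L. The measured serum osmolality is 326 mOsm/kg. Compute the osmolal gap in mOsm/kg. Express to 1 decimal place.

9.2 mOsm/kg

Calculated osmolality = 2·Na + glucose/18 + urea
= 2·133 + 156/18 + 42.1
= 266 + 8.67 + 42.10
= 316.77 mOsm/kg ≈ 316.8 mOsm/kg
Osmolar gap = measured − calculated = 326 − 316.8 = 9.2 mOsm/kg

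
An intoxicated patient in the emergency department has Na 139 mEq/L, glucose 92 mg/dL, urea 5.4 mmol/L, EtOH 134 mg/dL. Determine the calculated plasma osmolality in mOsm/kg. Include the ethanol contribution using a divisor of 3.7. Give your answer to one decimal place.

Calculated osmolality = 2·Na + glucose/18 + urea + ethanol/3.7
= 2·139 + 92/18 + 5.4 + 134/3.7
= 278 + 5.11 + 5.40 + 36.22
= 324.73 mOsm/kg

324.7 mOsm/kg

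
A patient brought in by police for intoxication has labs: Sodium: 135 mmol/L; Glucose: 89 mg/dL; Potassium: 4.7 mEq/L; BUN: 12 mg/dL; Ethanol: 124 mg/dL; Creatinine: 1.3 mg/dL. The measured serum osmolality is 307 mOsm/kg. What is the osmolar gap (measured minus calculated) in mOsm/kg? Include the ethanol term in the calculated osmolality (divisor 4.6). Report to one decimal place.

Calculated osmolality = 2·Na + glucose/18 + BUN/2.8 + ethanol/4.6
= 2·135 + 89/18 + 12/2.8 + 124/4.6
= 270 + 4.94 + 4.29 + 26.96
= 306.19 mOsm/kg ≈ 306.2 mOsm/kg
Osmolar gap = measured − calculated = 307 − 306.2 = 0.8 mOsm/kg

0.8 mOsm/kg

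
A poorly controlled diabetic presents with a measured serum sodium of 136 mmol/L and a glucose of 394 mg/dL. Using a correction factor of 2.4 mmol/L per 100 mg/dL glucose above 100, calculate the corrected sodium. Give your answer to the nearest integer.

143 mmol/L

Corrected Na = measured Na + 2.4 · (glucose − 100)/100
= 136 + 2.4 · (394 − 100)/100
= 136 + 7.1
= 143.1 mmol/L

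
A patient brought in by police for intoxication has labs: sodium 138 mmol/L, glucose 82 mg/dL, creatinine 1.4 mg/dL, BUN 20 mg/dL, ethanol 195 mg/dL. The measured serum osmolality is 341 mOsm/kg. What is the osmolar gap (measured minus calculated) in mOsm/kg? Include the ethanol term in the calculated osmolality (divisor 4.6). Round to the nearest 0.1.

Calculated osmolality = 2·Na + glucose/18 + BUN/2.8 + ethanol/4.6
= 2·138 + 82/18 + 20/2.8 + 195/4.6
= 276 + 4.56 + 7.14 + 42.39
= 330.09 mOsm/kg ≈ 330.1 mOsm/kg
Osmolar gap = measured − calculated = 341 − 330.1 = 10.9 mOsm/kg

10.9 mOsm/kg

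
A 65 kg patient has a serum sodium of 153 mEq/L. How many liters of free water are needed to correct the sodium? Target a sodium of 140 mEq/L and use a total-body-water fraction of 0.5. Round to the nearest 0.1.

3.0 L

TBW = 0.5 · 65 = 32.5 L
Free water deficit = TBW · (Na/140 − 1)
= 32.5 · (153/140 − 1)
= 32.5 · 0.0929
= 3.02 L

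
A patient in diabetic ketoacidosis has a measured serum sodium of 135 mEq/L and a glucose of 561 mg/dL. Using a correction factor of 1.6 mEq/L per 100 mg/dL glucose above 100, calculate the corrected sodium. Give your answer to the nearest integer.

Corrected Na = measured Na + 1.6 · (glucose − 100)/100
= 135 + 1.6 · (561 − 100)/100
= 135 + 7.4
= 142.4 mEq/L

142 mEq/L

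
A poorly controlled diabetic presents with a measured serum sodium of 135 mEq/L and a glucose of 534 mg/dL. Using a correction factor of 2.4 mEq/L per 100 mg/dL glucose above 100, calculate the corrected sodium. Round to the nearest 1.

145 mEq/L

Corrected Na = measured Na + 2.4 · (glucose − 100)/100
= 135 + 2.4 · (534 − 100)/100
= 135 + 10.4
= 145.4 mEq/L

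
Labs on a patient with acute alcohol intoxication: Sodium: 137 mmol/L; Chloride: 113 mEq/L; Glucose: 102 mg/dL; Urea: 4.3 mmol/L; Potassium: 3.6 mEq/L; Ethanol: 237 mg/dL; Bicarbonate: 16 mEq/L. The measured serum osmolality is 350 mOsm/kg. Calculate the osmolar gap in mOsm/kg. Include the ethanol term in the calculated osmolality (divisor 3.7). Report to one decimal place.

Calculated osmolality = 2·Na + glucose/18 + urea + ethanol/3.7
= 2·137 + 102/18 + 4.3 + 237/3.7
= 274 + 5.67 + 4.30 + 64.05
= 348.02 mOsm/kg ≈ 348.0 mOsm/kg
Osmolar gap = measured − calculated = 350 − 348.0 = 2.0 mOsm/kg

2.0 mOsm/kg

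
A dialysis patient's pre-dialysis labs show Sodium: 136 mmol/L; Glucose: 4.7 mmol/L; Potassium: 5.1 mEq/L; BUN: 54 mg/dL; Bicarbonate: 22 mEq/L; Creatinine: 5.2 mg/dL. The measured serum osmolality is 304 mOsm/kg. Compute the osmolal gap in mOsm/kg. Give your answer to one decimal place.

8.0 mOsm/kg

Calculated osmolality = 2·Na + glucose + BUN/2.8
= 2·136 + 4.7 + 54/2.8
= 272 + 4.70 + 19.29
= 295.99 mOsm/kg ≈ 296.0 mOsm/kg
Osmolar gap = measured − calculated = 304 − 296.0 = 8.0 mOsm/kg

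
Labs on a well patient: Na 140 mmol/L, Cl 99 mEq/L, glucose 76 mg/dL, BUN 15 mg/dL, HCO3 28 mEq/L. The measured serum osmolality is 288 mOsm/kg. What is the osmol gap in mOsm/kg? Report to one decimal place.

Calculated osmolality = 2·Na + glucose/18 + BUN/2.8
= 2·140 + 76/18 + 15/2.8
= 280 + 4.22 + 5.36
= 289.58 mOsm/kg ≈ 289.6 mOsm/kg
Osmolar gap = measured − calculated = 288 − 289.6 = -1.6 mOsm/kg

-1.6 mOsm/kg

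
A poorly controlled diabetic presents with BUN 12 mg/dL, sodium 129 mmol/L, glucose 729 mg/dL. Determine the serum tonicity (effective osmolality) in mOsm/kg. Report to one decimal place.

298.5 mOsm/kg

Effective osmolality excludes urea (freely permeant across cell membranes):
2·Na + glucose/18
= 2·129 + 729/18
= 258 + 40.5
= 298.5 mOsm/kg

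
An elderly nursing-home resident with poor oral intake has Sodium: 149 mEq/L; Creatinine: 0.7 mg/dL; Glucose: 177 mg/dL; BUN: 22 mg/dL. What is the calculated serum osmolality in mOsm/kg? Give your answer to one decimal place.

315.7 mOsm/kg

Calculated osmolality = 2·Na + glucose/18 + BUN/2.8
= 2·149 + 177/18 + 22/2.8
= 298 + 9.83 + 7.86
= 315.69 mOsm/kg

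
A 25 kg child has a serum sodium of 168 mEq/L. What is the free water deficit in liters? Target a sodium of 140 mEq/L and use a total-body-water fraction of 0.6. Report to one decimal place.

3.0 L

TBW = 0.6 · 25 = 15 L
Free water deficit = TBW · (Na/140 − 1)
= 15 · (168/140 − 1)
= 15 · 0.2
= 3 L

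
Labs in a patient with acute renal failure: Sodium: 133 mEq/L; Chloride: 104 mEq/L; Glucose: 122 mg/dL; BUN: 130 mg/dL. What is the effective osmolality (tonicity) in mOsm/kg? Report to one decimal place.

Effective osmolality excludes urea (freely permeant across cell membranes):
2·Na + glucose/18
= 2·133 + 122/18
= 266 + 6.78
= 272.78 mOsm/kg

272.8 mOsm/kg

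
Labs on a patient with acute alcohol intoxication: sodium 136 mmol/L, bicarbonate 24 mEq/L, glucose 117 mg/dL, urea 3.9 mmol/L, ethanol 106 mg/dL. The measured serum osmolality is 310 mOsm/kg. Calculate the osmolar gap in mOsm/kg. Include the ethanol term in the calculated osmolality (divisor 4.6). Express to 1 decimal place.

4.6 mOsm/kg

Calculated osmolality = 2·Na + glucose/18 + urea + ethanol/4.6
= 2·136 + 117/18 + 3.9 + 106/4.6
= 272 + 6.50 + 3.90 + 23.04
= 305.44 mOsm/kg ≈ 305.4 mOsm/kg
Osmolar gap = measured − calculated = 310 − 305.4 = 4.6 mOsm/kg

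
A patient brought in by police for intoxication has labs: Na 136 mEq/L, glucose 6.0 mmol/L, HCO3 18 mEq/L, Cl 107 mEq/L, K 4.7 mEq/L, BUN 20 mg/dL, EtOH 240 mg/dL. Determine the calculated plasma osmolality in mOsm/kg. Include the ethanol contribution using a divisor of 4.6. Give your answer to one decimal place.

Calculated osmolality = 2·Na + glucose + BUN/2.8 + ethanol/4.6
= 2·136 + 6 + 20/2.8 + 240/4.6
= 272 + 6 + 7.14 + 52.17
= 337.31 mOsm/kg

337.3 mOsm/kg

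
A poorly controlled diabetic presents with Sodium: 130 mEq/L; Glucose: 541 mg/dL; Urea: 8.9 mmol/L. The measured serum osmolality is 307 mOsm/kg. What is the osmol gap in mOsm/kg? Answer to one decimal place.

Calculated osmolality = 2·Na + glucose/18 + urea
= 2·130 + 541/18 + 8.9
= 260 + 30.06 + 8.90
= 298.96 mOsm/kg ≈ 299.0 mOsm/kg
Osmolar gap = measured − calculated = 307 − 299.0 = 8.0 mOsm/kg

8.0 mOsm/kg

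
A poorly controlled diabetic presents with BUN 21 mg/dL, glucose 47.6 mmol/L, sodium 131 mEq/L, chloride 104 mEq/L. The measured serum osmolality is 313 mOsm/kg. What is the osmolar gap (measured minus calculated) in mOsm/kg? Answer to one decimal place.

-4.1 mOsm/kg

Calculated osmolality = 2·Na + glucose + BUN/2.8
= 2·131 + 47.6 + 21/2.8
= 262 + 47.60 + 7.50
= 317.1 mOsm/kg ≈ 317.1 mOsm/kg
Osmolar gap = measured − calculated = 313 − 317.1 = -4.1 mOsm/kg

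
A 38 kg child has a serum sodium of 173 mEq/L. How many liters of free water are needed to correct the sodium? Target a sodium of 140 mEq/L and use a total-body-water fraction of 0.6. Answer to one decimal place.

5.4 L

TBW = 0.6 · 38 = 22.8 L
Free water deficit = TBW · (Na/140 − 1)
= 22.8 · (173/140 − 1)
= 22.8 · 0.2357
= 5.37 L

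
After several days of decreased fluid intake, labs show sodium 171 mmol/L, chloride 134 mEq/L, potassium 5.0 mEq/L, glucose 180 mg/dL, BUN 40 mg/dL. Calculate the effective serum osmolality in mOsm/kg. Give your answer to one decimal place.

Effective osmolality excludes urea (freely permeant across cell membranes):
2·Na + glucose/18
= 2·171 + 180/18
= 342 + 10
= 352 mOsm/kg

352.0 mOsm/kg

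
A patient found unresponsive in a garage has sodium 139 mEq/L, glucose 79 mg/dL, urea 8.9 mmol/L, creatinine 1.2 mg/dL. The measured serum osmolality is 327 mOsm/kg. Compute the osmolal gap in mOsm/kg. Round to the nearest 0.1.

Calculated osmolality = 2·Na + glucose/18 + urea
= 2·139 + 79/18 + 8.9
= 278 + 4.39 + 8.90
= 291.29 mOsm/kg ≈ 291.3 mOsm/kg
Osmolar gap = measured − calculated = 327 − 291.3 = 35.7 mOsm/kg

35.7 mOsm/kg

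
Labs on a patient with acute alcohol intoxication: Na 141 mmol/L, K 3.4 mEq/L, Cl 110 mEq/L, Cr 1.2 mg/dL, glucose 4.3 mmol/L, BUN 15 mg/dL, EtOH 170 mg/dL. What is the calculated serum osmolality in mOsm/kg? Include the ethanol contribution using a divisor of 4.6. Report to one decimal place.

328.6 mOsm/kg

Calculated osmolality = 2·Na + glucose + BUN/2.8 + ethanol/4.6
= 2·141 + 4.3 + 15/2.8 + 170/4.6
= 282 + 4.30 + 5.36 + 36.96
= 328.62 mOsm/kg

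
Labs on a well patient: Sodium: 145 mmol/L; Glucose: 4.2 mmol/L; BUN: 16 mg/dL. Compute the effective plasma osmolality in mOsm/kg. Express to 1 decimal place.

294.2 mOsm/kg

Effective osmolality excludes urea (freely permeant across cell membranes):
2·Na + glucose
= 2·145 + 4.2
= 290 + 4.2
= 294.2 mOsm/kg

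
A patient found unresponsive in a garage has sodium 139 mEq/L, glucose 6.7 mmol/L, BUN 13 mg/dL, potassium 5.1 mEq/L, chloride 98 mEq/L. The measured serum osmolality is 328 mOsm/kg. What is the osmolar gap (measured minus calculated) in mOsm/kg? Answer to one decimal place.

Calculated osmolality = 2·Na + glucose + BUN/2.8
= 2·139 + 6.7 + 13/2.8
= 278 + 6.70 + 4.64
= 289.34 mOsm/kg ≈ 289.3 mOsm/kg
Osmolar gap = measured − calculated = 328 − 289.3 = 38.7 mOsm/kg

38.7 mOsm/kg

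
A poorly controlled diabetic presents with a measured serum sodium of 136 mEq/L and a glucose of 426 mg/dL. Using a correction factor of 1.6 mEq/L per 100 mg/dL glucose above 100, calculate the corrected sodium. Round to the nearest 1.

Corrected Na = measured Na + 1.6 · (glucose − 100)/100
= 136 + 1.6 · (426 − 100)/100
= 136 + 5.2
= 141.2 mEq/L

141 mEq/L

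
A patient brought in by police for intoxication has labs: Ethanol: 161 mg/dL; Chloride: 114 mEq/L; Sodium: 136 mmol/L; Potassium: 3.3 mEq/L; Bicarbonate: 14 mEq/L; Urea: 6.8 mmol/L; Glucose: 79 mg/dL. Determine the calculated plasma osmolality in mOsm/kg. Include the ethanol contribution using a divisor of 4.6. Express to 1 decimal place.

Calculated osmolality = 2·Na + glucose/18 + urea + ethanol/4.6
= 2·136 + 79/18 + 6.8 + 161/4.6
= 272 + 4.39 + 6.80 + 35
= 318.19 mOsm/kg

318.2 mOsm/kg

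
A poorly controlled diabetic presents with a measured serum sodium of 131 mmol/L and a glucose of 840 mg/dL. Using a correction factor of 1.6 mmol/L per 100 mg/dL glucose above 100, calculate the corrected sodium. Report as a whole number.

143 mmol/L

Corrected Na = measured Na + 1.6 · (glucose − 100)/100
= 131 + 1.6 · (840 − 100)/100
= 131 + 11.8
= 142.8 mmol/L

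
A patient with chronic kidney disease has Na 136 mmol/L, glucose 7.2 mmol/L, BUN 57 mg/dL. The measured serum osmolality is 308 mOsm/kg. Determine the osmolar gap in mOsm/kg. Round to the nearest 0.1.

Calculated osmolality = 2·Na + glucose + BUN/2.8
= 2·136 + 7.2 + 57/2.8
= 272 + 7.20 + 20.36
= 299.56 mOsm/kg ≈ 299.6 mOsm/kg
Osmolar gap = measured − calculated = 308 − 299.6 = 8.4 mOsm/kg

8.4 mOsm/kg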